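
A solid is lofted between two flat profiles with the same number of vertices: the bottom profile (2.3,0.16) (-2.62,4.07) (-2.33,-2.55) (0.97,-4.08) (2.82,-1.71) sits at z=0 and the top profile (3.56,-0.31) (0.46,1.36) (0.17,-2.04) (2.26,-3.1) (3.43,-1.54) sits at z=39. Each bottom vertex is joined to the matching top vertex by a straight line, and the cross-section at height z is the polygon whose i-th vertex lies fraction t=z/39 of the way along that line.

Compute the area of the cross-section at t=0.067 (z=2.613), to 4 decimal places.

Area at t=0.067: 24.7548

Cross-section at t=0.067: each vertex is (1-t)·p0[i] + t·p1[i].
  v1: (1-0.067)·(2.3,0.16) + 0.067·(3.56,-0.31) = (2.3844,0.1285)
  v2: (1-0.067)·(-2.62,4.07) + 0.067·(0.46,1.36) = (-2.4136,3.8884)
  v3: (1-0.067)·(-2.33,-2.55) + 0.067·(0.17,-2.04) = (-2.1625,-2.5158)
  v4: (1-0.067)·(0.97,-4.08) + 0.067·(2.26,-3.1) = (1.0564,-4.0143)
  v5: (1-0.067)·(2.82,-1.71) + 0.067·(3.43,-1.54) = (2.8609,-1.6986)
Shoelace sum Σ(x_i·y_{i+1} − x_{i+1}·y_i):
  i=1: 2.3844·3.8884 − -2.4136·0.1285 = +9.5818 (running +9.5818)
  i=2: -2.4136·-2.5158 − -2.1625·3.8884 = +14.4810 (running +24.0629)
  i=3: -2.1625·-4.0143 − 1.0564·-2.5158 = +11.3388 (running +35.4017)
  i=4: 1.0564·-1.6986 − 2.8609·-4.0143 = +9.6900 (running +45.0917)
  i=5: 2.8609·0.1285 − 2.3844·-1.6986 = +4.4179 (running +49.5096)
Area = |Σ|/2 = |49.5096|/2 = 24.7548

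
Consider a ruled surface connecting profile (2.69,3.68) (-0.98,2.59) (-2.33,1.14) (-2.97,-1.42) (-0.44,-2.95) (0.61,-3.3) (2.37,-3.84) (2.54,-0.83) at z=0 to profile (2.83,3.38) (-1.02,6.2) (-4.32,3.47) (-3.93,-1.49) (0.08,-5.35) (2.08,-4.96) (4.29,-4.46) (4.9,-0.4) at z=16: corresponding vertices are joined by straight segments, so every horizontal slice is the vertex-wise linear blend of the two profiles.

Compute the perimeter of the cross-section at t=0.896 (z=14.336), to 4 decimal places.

Perimeter at t=0.896: 30.9643

Cross-section at t=0.896: each vertex is (1-t)·p0[i] + t·p1[i].
  v1: (1-0.896)·(2.69,3.68) + 0.896·(2.83,3.38) = (2.8154,3.4112)
  v2: (1-0.896)·(-0.98,2.59) + 0.896·(-1.02,6.2) = (-1.0158,5.8246)
  v3: (1-0.896)·(-2.33,1.14) + 0.896·(-4.32,3.47) = (-4.1130,3.2277)
  v4: (1-0.896)·(-2.97,-1.42) + 0.896·(-3.93,-1.49) = (-3.8302,-1.4827)
  v5: (1-0.896)·(-0.44,-2.95) + 0.896·(0.08,-5.35) = (0.0259,-5.1004)
  v6: (1-0.896)·(0.61,-3.3) + 0.896·(2.08,-4.96) = (1.9271,-4.7874)
  v7: (1-0.896)·(2.37,-3.84) + 0.896·(4.29,-4.46) = (4.0903,-4.3955)
  v8: (1-0.896)·(2.54,-0.83) + 0.896·(4.9,-0.4) = (4.6546,-0.4447)
Perimeter = Σ |v_{i+1} − v_i|:
  edge 1→2: √(-3.8313² + 2.4134²) = 4.5280 (running 4.5280)
  edge 2→3: √(-3.0972² + -2.5969²) = 4.0418 (running 8.5699)
  edge 3→4: √(0.2829² + -4.7104²) = 4.7189 (running 13.2887)
  edge 4→5: √(3.8561² + -3.6177²) = 5.2874 (running 18.5762)
  edge 5→6: √(1.9012² + 0.3130²) = 1.9268 (running 20.5030)
  edge 6→7: √(2.1632² + 0.3918²) = 2.1984 (running 22.7014)
  edge 7→8: √(0.5642² + 3.9508²) = 3.9909 (running 26.6923)
  edge 8→1: √(-1.8391² + 3.8559²) = 4.2721 (running 30.9643)
Perimeter = 30.9643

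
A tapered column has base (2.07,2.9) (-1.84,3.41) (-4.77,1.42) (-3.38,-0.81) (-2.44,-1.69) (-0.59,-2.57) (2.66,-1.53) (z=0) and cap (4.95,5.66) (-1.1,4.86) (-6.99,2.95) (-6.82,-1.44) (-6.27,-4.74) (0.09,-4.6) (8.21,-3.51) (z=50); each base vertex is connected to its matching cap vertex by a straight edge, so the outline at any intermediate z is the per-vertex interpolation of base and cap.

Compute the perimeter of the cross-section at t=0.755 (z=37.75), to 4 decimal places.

Perimeter at t=0.755: 38.4205

Cross-section at t=0.755: each vertex is (1-t)·p0[i] + t·p1[i].
  v1: (1-0.755)·(2.07,2.9) + 0.755·(4.95,5.66) = (4.2444,4.9838)
  v2: (1-0.755)·(-1.84,3.41) + 0.755·(-1.1,4.86) = (-1.2813,4.5048)
  v3: (1-0.755)·(-4.77,1.42) + 0.755·(-6.99,2.95) = (-6.4461,2.5752)
  v4: (1-0.755)·(-3.38,-0.81) + 0.755·(-6.82,-1.44) = (-5.9772,-1.2856)
  v5: (1-0.755)·(-2.44,-1.69) + 0.755·(-6.27,-4.74) = (-5.3316,-3.9928)
  v6: (1-0.755)·(-0.59,-2.57) + 0.755·(0.09,-4.6) = (-0.0766,-4.1026)
  v7: (1-0.755)·(2.66,-1.53) + 0.755·(8.21,-3.51) = (6.8503,-3.0249)
Perimeter = Σ |v_{i+1} − v_i|:
  edge 1→2: √(-5.5257² + -0.4790²) = 5.5464 (running 5.5464)
  edge 2→3: √(-5.1648² + -1.9296²) = 5.5135 (running 11.0599)
  edge 3→4: √(0.4689² + -3.8608²) = 3.8892 (running 14.9491)
  edge 4→5: √(0.6456² + -2.7071²) = 2.7830 (running 17.7321)
  edge 5→6: √(5.2550² + -0.1099²) = 5.2562 (running 22.9883)
  edge 6→7: √(6.9269² + 1.0777²) = 7.0102 (running 29.9985)
  edge 7→1: √(-2.6059² + 8.0087²) = 8.4220 (running 38.4205)
Perimeter = 38.4205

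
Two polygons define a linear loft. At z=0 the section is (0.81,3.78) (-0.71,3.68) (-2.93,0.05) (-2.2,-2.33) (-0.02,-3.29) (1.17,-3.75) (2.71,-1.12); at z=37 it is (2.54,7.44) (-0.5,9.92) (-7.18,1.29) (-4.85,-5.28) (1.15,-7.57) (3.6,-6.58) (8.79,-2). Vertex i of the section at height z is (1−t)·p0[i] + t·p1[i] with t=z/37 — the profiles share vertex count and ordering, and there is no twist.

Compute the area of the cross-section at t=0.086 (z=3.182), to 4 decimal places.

Cross-section at t=0.086: each vertex is (1-t)·p0[i] + t·p1[i].
  v1: (1-0.086)·(0.81,3.78) + 0.086·(2.54,7.44) = (0.9588,4.0948)
  v2: (1-0.086)·(-0.71,3.68) + 0.086·(-0.5,9.92) = (-0.6919,4.2166)
  v3: (1-0.086)·(-2.93,0.05) + 0.086·(-7.18,1.29) = (-3.2955,0.1566)
  v4: (1-0.086)·(-2.2,-2.33) + 0.086·(-4.85,-5.28) = (-2.4279,-2.5837)
  v5: (1-0.086)·(-0.02,-3.29) + 0.086·(1.15,-7.57) = (0.0806,-3.6581)
  v6: (1-0.086)·(1.17,-3.75) + 0.086·(3.6,-6.58) = (1.3790,-3.9934)
  v7: (1-0.086)·(2.71,-1.12) + 0.086·(8.79,-2) = (3.2329,-1.1957)
Shoelace sum Σ(x_i·y_{i+1} − x_{i+1}·y_i):
  i=1: 0.9588·4.2166 − -0.6919·4.0948 = +6.8762 (running +6.8762)
  i=2: -0.6919·0.1566 − -3.2955·4.2166 = +13.7876 (running +20.6637)
  i=3: -3.2955·-2.5837 − -2.4279·0.1566 = +8.8949 (running +29.5586)
  i=4: -2.4279·-3.6581 − 0.0806·-2.5837 = +9.0898 (running +38.6483)
  i=5: 0.0806·-3.9934 − 1.3790·-3.6581 = +4.7225 (running +43.3708)
  i=6: 1.3790·-1.1957 − 3.2329·-3.9934 = +11.2613 (running +54.6321)
  i=7: 3.2329·4.0948 − 0.9588·-1.1957 = +14.3843 (running +69.0164)
Area = |Σ|/2 = |69.0164|/2 = 34.5082

Area at t=0.086: 34.5082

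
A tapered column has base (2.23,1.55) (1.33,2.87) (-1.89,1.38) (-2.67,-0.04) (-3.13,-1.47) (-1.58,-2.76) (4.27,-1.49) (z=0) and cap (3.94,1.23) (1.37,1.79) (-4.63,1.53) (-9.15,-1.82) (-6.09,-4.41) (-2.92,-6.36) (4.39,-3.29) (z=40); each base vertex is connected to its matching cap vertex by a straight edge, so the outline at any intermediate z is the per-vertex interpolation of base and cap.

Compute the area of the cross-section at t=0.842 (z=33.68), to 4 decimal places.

Area at t=0.842: 64.8982

Cross-section at t=0.842: each vertex is (1-t)·p0[i] + t·p1[i].
  v1: (1-0.842)·(2.23,1.55) + 0.842·(3.94,1.23) = (3.6698,1.2806)
  v2: (1-0.842)·(1.33,2.87) + 0.842·(1.37,1.79) = (1.3637,1.9606)
  v3: (1-0.842)·(-1.89,1.38) + 0.842·(-4.63,1.53) = (-4.1971,1.5063)
  v4: (1-0.842)·(-2.67,-0.04) + 0.842·(-9.15,-1.82) = (-8.1262,-1.5388)
  v5: (1-0.842)·(-3.13,-1.47) + 0.842·(-6.09,-4.41) = (-5.6223,-3.9455)
  v6: (1-0.842)·(-1.58,-2.76) + 0.842·(-2.92,-6.36) = (-2.7083,-5.7912)
  v7: (1-0.842)·(4.27,-1.49) + 0.842·(4.39,-3.29) = (4.3710,-3.0056)
Shoelace sum Σ(x_i·y_{i+1} − x_{i+1}·y_i):
  i=1: 3.6698·1.9606 − 1.3637·1.2806 = +5.4489 (running +5.4489)
  i=2: 1.3637·1.5063 − -4.1971·1.9606 = +10.2831 (running +15.7320)
  i=3: -4.1971·-1.5388 − -8.1262·1.5063 = +18.6987 (running +34.4307)
  i=4: -8.1262·-3.9455 − -5.6223·-1.5388 = +23.4102 (running +57.8409)
  i=5: -5.6223·-5.7912 − -2.7083·-3.9455 = +21.8745 (running +79.7154)
  i=6: -2.7083·-3.0056 − 4.3710·-5.7912 = +33.4536 (running +113.1690)
  i=7: 4.3710·1.2806 − 3.6698·-3.0056 = +16.6274 (running +129.7964)
Area = |Σ|/2 = |129.7964|/2 = 64.8982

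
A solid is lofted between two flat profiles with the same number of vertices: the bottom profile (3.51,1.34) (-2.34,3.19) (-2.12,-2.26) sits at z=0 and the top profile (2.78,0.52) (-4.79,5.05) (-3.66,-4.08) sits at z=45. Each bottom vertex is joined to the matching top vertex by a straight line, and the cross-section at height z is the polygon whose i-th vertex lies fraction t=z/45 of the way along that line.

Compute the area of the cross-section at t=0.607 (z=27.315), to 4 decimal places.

Cross-section at t=0.607: each vertex is (1-t)·p0[i] + t·p1[i].
  v1: (1-0.607)·(3.51,1.34) + 0.607·(2.78,0.52) = (3.0669,0.8423)
  v2: (1-0.607)·(-2.34,3.19) + 0.607·(-4.79,5.05) = (-3.8272,4.3190)
  v3: (1-0.607)·(-2.12,-2.26) + 0.607·(-3.66,-4.08) = (-3.0548,-3.3647)
Shoelace sum Σ(x_i·y_{i+1} − x_{i+1}·y_i):
  i=1: 3.0669·4.3190 − -3.8272·0.8423 = +16.4694 (running +16.4694)
  i=2: -3.8272·-3.3647 − -3.0548·4.3190 = +26.0710 (running +42.5404)
  i=3: -3.0548·0.8423 − 3.0669·-3.3647 = +7.7464 (running +50.2868)
Area = |Σ|/2 = |50.2868|/2 = 25.1434

Area at t=0.607: 25.1434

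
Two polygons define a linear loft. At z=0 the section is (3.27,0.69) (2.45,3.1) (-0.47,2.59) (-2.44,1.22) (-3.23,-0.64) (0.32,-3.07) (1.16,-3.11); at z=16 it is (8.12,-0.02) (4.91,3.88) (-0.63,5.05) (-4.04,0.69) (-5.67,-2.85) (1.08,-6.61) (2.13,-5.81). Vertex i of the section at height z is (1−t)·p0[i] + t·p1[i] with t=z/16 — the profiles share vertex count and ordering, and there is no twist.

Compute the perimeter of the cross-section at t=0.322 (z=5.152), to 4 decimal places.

Cross-section at t=0.322: each vertex is (1-t)·p0[i] + t·p1[i].
  v1: (1-0.322)·(3.27,0.69) + 0.322·(8.12,-0.02) = (4.8317,0.4614)
  v2: (1-0.322)·(2.45,3.1) + 0.322·(4.91,3.88) = (3.2421,3.3512)
  v3: (1-0.322)·(-0.47,2.59) + 0.322·(-0.63,5.05) = (-0.5215,3.3821)
  v4: (1-0.322)·(-2.44,1.22) + 0.322·(-4.04,0.69) = (-2.9552,1.0493)
  v5: (1-0.322)·(-3.23,-0.64) + 0.322·(-5.67,-2.85) = (-4.0157,-1.3516)
  v6: (1-0.322)·(0.32,-3.07) + 0.322·(1.08,-6.61) = (0.5647,-4.2099)
  v7: (1-0.322)·(1.16,-3.11) + 0.322·(2.13,-5.81) = (1.4723,-3.9794)
Perimeter = Σ |v_{i+1} − v_i|:
  edge 1→2: √(-1.5896² + 2.8898²) = 3.2981 (running 3.2981)
  edge 2→3: √(-3.7636² + 0.0310²) = 3.7638 (running 7.0619)
  edge 3→4: √(-2.4337² + -2.3328²) = 3.3712 (running 10.4330)
  edge 4→5: √(-1.0605² + -2.4010²) = 2.6247 (running 13.0578)
  edge 5→6: √(4.5804² + -2.8583²) = 5.3990 (running 18.4568)
  edge 6→7: √(0.9076² + 0.2305²) = 0.9364 (running 19.3932)
  edge 7→1: √(3.3594² + 4.4408²) = 5.5683 (running 24.9615)
Perimeter = 24.9615

Perimeter at t=0.322: 24.9615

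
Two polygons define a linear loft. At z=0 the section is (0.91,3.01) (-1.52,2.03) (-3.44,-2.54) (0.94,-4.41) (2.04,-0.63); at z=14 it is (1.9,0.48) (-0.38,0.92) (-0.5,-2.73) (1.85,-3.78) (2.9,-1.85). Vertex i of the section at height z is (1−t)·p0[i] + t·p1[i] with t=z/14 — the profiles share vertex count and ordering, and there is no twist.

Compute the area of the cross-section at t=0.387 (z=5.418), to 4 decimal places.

Area at t=0.387: 19.2194

Cross-section at t=0.387: each vertex is (1-t)·p0[i] + t·p1[i].
  v1: (1-0.387)·(0.91,3.01) + 0.387·(1.9,0.48) = (1.2931,2.0309)
  v2: (1-0.387)·(-1.52,2.03) + 0.387·(-0.38,0.92) = (-1.0788,1.6004)
  v3: (1-0.387)·(-3.44,-2.54) + 0.387·(-0.5,-2.73) = (-2.3022,-2.6135)
  v4: (1-0.387)·(0.94,-4.41) + 0.387·(1.85,-3.78) = (1.2922,-4.1662)
  v5: (1-0.387)·(2.04,-0.63) + 0.387·(2.9,-1.85) = (2.3728,-1.1021)
Shoelace sum Σ(x_i·y_{i+1} − x_{i+1}·y_i):
  i=1: 1.2931·1.6004 − -1.0788·2.0309 = +4.2605 (running +4.2605)
  i=2: -1.0788·-2.6135 − -2.3022·1.6004 = +6.5041 (running +10.7646)
  i=3: -2.3022·-4.1662 − 1.2922·-2.6135 = +12.9686 (running +23.7332)
  i=4: 1.2922·-1.1021 − 2.3728·-4.1662 = +8.4615 (running +32.1947)
  i=5: 2.3728·2.0309 − 1.2931·-1.1021 = +6.2441 (running +38.4388)
Area = |Σ|/2 = |38.4388|/2 = 19.2194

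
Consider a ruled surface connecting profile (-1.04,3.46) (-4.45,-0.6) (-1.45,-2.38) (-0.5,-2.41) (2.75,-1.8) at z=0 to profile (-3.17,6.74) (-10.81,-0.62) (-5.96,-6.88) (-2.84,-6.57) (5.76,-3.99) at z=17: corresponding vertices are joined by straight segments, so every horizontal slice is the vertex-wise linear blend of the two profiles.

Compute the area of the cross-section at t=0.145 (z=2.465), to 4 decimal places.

Cross-section at t=0.145: each vertex is (1-t)·p0[i] + t·p1[i].
  v1: (1-0.145)·(-1.04,3.46) + 0.145·(-3.17,6.74) = (-1.3488,3.9356)
  v2: (1-0.145)·(-4.45,-0.6) + 0.145·(-10.81,-0.62) = (-5.3722,-0.6029)
  v3: (1-0.145)·(-1.45,-2.38) + 0.145·(-5.96,-6.88) = (-2.1039,-3.0325)
  v4: (1-0.145)·(-0.5,-2.41) + 0.145·(-2.84,-6.57) = (-0.8393,-3.0132)
  v5: (1-0.145)·(2.75,-1.8) + 0.145·(5.76,-3.99) = (3.1864,-2.1176)
Shoelace sum Σ(x_i·y_{i+1} − x_{i+1}·y_i):
  i=1: -1.3488·-0.6029 − -5.3722·3.9356 = +21.9561 (running +21.9561)
  i=2: -5.3722·-3.0325 − -2.1039·-0.6029 = +15.0227 (running +36.9788)
  i=3: -2.1039·-3.0132 − -0.8393·-3.0325 = +3.7944 (running +40.7732)
  i=4: -0.8393·-2.1176 − 3.1864·-3.0132 = +11.3787 (running +52.1519)
  i=5: 3.1864·3.9356 − -1.3488·-2.1176 = +9.6843 (running +61.8362)
Area = |Σ|/2 = |61.8362|/2 = 30.9181

Area at t=0.145: 30.9181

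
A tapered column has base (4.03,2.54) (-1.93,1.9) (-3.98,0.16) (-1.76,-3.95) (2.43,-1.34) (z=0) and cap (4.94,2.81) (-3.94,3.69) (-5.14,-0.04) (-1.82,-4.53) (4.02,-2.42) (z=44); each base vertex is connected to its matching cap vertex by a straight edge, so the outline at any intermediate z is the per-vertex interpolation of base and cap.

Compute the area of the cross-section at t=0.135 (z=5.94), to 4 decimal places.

Area at t=0.135: 33.1476

Cross-section at t=0.135: each vertex is (1-t)·p0[i] + t·p1[i].
  v1: (1-0.135)·(4.03,2.54) + 0.135·(4.94,2.81) = (4.1529,2.5764)
  v2: (1-0.135)·(-1.93,1.9) + 0.135·(-3.94,3.69) = (-2.2013,2.1416)
  v3: (1-0.135)·(-3.98,0.16) + 0.135·(-5.14,-0.04) = (-4.1366,0.1330)
  v4: (1-0.135)·(-1.76,-3.95) + 0.135·(-1.82,-4.53) = (-1.7681,-4.0283)
  v5: (1-0.135)·(2.43,-1.34) + 0.135·(4.02,-2.42) = (2.6446,-1.4858)
Shoelace sum Σ(x_i·y_{i+1} − x_{i+1}·y_i):
  i=1: 4.1529·2.1416 − -2.2013·2.5764 = +14.5656 (running +14.5656)
  i=2: -2.2013·0.1330 − -4.1366·2.1416 = +8.5664 (running +23.1320)
  i=3: -4.1366·-4.0283 − -1.7681·0.1330 = +16.8986 (running +40.0306)
  i=4: -1.7681·-1.4858 − 2.6446·-4.0283 = +13.2805 (running +53.3111)
  i=5: 2.6446·2.5764 − 4.1529·-1.4858 = +12.9841 (running +66.2952)
Area = |Σ|/2 = |66.2952|/2 = 33.1476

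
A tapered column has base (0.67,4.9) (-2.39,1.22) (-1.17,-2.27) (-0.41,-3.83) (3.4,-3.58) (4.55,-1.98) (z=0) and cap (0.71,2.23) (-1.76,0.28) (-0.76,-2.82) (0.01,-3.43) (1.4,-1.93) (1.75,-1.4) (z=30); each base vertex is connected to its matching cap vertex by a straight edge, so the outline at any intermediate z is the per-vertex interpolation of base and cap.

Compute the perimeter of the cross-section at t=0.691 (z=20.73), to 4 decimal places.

Perimeter at t=0.691: 16.6857

Cross-section at t=0.691: each vertex is (1-t)·p0[i] + t·p1[i].
  v1: (1-0.691)·(0.67,4.9) + 0.691·(0.71,2.23) = (0.6976,3.0550)
  v2: (1-0.691)·(-2.39,1.22) + 0.691·(-1.76,0.28) = (-1.9547,0.5705)
  v3: (1-0.691)·(-1.17,-2.27) + 0.691·(-0.76,-2.82) = (-0.8867,-2.6500)
  v4: (1-0.691)·(-0.41,-3.83) + 0.691·(0.01,-3.43) = (-0.1198,-3.5536)
  v5: (1-0.691)·(3.4,-3.58) + 0.691·(1.4,-1.93) = (2.0180,-2.4398)
  v6: (1-0.691)·(4.55,-1.98) + 0.691·(1.75,-1.4) = (2.6152,-1.5792)
Perimeter = Σ |v_{i+1} − v_i|:
  edge 1→2: √(-2.6523² + -2.4846²) = 3.6343 (running 3.6343)
  edge 2→3: √(1.0680² + -3.2205²) = 3.3930 (running 7.0272)
  edge 3→4: √(0.7669² + -0.9036²) = 1.1851 (running 8.2124)
  edge 4→5: √(2.1378² + 1.1138²) = 2.4105 (running 10.6229)
  edge 5→6: √(0.5972² + 0.8606²) = 1.0475 (running 11.6704)
  edge 6→1: √(-1.9176² + 4.6342²) = 5.0153 (running 16.6857)
Perimeter = 16.6857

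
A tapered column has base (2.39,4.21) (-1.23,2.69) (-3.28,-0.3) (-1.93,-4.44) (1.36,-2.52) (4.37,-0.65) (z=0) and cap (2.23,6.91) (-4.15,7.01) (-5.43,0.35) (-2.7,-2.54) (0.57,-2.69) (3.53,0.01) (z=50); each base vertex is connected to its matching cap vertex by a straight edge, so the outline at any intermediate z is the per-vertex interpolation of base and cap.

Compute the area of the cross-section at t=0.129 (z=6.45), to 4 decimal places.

Area at t=0.129: 41.3616

Cross-section at t=0.129: each vertex is (1-t)·p0[i] + t·p1[i].
  v1: (1-0.129)·(2.39,4.21) + 0.129·(2.23,6.91) = (2.3694,4.5583)
  v2: (1-0.129)·(-1.23,2.69) + 0.129·(-4.15,7.01) = (-1.6067,3.2473)
  v3: (1-0.129)·(-3.28,-0.3) + 0.129·(-5.43,0.35) = (-3.5574,-0.2161)
  v4: (1-0.129)·(-1.93,-4.44) + 0.129·(-2.7,-2.54) = (-2.0293,-4.1949)
  v5: (1-0.129)·(1.36,-2.52) + 0.129·(0.57,-2.69) = (1.2581,-2.5419)
  v6: (1-0.129)·(4.37,-0.65) + 0.129·(3.53,0.01) = (4.2616,-0.5649)
Shoelace sum Σ(x_i·y_{i+1} − x_{i+1}·y_i):
  i=1: 2.3694·3.2473 − -1.6067·4.5583 = +15.0177 (running +15.0177)
  i=2: -1.6067·-0.2161 − -3.5574·3.2473 = +11.8990 (running +26.9167)
  i=3: -3.5574·-4.1949 − -2.0293·-0.2161 = +14.4841 (running +41.4008)
  i=4: -2.0293·-2.5419 − 1.2581·-4.1949 = +10.4360 (running +51.8368)
  i=5: 1.2581·-0.5649 − 4.2616·-2.5419 = +10.1221 (running +61.9589)
  i=6: 4.2616·4.5583 − 2.3694·-0.5649 = +20.7642 (running +82.7231)
Area = |Σ|/2 = |82.7231|/2 = 41.3616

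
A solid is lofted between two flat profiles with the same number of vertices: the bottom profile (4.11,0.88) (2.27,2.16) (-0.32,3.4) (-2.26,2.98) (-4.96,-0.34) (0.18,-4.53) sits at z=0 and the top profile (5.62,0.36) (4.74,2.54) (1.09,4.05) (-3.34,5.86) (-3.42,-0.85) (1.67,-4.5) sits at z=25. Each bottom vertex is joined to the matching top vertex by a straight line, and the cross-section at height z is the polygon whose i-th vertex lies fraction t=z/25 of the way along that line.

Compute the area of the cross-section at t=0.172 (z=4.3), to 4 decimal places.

Cross-section at t=0.172: each vertex is (1-t)·p0[i] + t·p1[i].
  v1: (1-0.172)·(4.11,0.88) + 0.172·(5.62,0.36) = (4.3697,0.7906)
  v2: (1-0.172)·(2.27,2.16) + 0.172·(4.74,2.54) = (2.6948,2.2254)
  v3: (1-0.172)·(-0.32,3.4) + 0.172·(1.09,4.05) = (-0.0775,3.5118)
  v4: (1-0.172)·(-2.26,2.98) + 0.172·(-3.34,5.86) = (-2.4458,3.4754)
  v5: (1-0.172)·(-4.96,-0.34) + 0.172·(-3.42,-0.85) = (-4.6951,-0.4277)
  v6: (1-0.172)·(0.18,-4.53) + 0.172·(1.67,-4.5) = (0.4363,-4.5248)
Shoelace sum Σ(x_i·y_{i+1} − x_{i+1}·y_i):
  i=1: 4.3697·2.2254 − 2.6948·0.7906 = +7.5938 (running +7.5938)
  i=2: 2.6948·3.5118 − -0.0775·2.2254 = +9.6362 (running +17.2299)
  i=3: -0.0775·3.4754 − -2.4458·3.5118 = +8.3197 (running +25.5497)
  i=4: -2.4458·-0.4277 − -4.6951·3.4754 = +17.3633 (running +42.9130)
  i=5: -4.6951·-4.5248 − 0.4363·-0.4277 = +21.4313 (running +64.3443)
  i=6: 0.4363·0.7906 − 4.3697·-4.5248 = +20.1172 (running +84.4615)
Area = |Σ|/2 = |84.4615|/2 = 42.2307

Area at t=0.172: 42.2307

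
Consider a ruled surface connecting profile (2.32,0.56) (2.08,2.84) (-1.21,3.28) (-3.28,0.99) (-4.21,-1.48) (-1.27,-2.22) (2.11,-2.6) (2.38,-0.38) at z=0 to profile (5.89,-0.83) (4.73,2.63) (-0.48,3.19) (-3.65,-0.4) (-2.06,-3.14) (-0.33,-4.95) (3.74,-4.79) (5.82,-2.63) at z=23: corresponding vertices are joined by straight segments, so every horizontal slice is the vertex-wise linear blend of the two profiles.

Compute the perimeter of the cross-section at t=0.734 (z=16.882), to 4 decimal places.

Perimeter at t=0.734: 25.8789

Cross-section at t=0.734: each vertex is (1-t)·p0[i] + t·p1[i].
  v1: (1-0.734)·(2.32,0.56) + 0.734·(5.89,-0.83) = (4.9404,-0.4603)
  v2: (1-0.734)·(2.08,2.84) + 0.734·(4.73,2.63) = (4.0251,2.6859)
  v3: (1-0.734)·(-1.21,3.28) + 0.734·(-0.48,3.19) = (-0.6742,3.2139)
  v4: (1-0.734)·(-3.28,0.99) + 0.734·(-3.65,-0.4) = (-3.5516,-0.0303)
  v5: (1-0.734)·(-4.21,-1.48) + 0.734·(-2.06,-3.14) = (-2.6319,-2.6984)
  v6: (1-0.734)·(-1.27,-2.22) + 0.734·(-0.33,-4.95) = (-0.5800,-4.2238)
  v7: (1-0.734)·(2.11,-2.6) + 0.734·(3.74,-4.79) = (3.3064,-4.2075)
  v8: (1-0.734)·(2.38,-0.38) + 0.734·(5.82,-2.63) = (4.9050,-2.0315)
Perimeter = Σ |v_{i+1} − v_i|:
  edge 1→2: √(-0.9153² + 3.1461²) = 3.2766 (running 3.2766)
  edge 2→3: √(-4.6993² + 0.5281²) = 4.7289 (running 8.0054)
  edge 3→4: √(-2.8774² + -3.2442²) = 4.3364 (running 12.3418)
  edge 4→5: √(0.9197² + -2.6682²) = 2.8222 (running 15.1640)
  edge 5→6: √(2.0519² + -1.5254²) = 2.5567 (running 17.7208)
  edge 6→7: √(3.8865² + 0.0164²) = 3.8865 (running 21.6073)
  edge 7→8: √(1.5985² + 2.1760²) = 2.7000 (running 24.3073)
  edge 8→1: √(0.0354² + 1.5712²) = 1.5716 (running 25.8789)
Perimeter = 25.8789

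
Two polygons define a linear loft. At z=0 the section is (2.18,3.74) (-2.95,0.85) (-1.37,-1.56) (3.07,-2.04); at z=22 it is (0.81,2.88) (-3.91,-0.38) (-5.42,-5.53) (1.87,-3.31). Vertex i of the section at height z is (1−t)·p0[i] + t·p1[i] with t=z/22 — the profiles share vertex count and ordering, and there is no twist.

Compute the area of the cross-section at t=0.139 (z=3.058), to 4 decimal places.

Cross-section at t=0.139: each vertex is (1-t)·p0[i] + t·p1[i].
  v1: (1-0.139)·(2.18,3.74) + 0.139·(0.81,2.88) = (1.9896,3.6205)
  v2: (1-0.139)·(-2.95,0.85) + 0.139·(-3.91,-0.38) = (-3.0834,0.6790)
  v3: (1-0.139)·(-1.37,-1.56) + 0.139·(-5.42,-5.53) = (-1.9329,-2.1118)
  v4: (1-0.139)·(3.07,-2.04) + 0.139·(1.87,-3.31) = (2.9032,-2.2165)
Shoelace sum Σ(x_i·y_{i+1} − x_{i+1}·y_i):
  i=1: 1.9896·0.6790 − -3.0834·3.6205 = +12.5144 (running +12.5144)
  i=2: -3.0834·-2.1118 − -1.9329·0.6790 = +7.8242 (running +20.3387)
  i=3: -1.9329·-2.2165 − 2.9032·-2.1118 = +10.4155 (running +30.7542)
  i=4: 2.9032·3.6205 − 1.9896·-2.2165 = +14.9209 (running +45.6750)
Area = |Σ|/2 = |45.6750|/2 = 22.8375

Area at t=0.139: 22.8375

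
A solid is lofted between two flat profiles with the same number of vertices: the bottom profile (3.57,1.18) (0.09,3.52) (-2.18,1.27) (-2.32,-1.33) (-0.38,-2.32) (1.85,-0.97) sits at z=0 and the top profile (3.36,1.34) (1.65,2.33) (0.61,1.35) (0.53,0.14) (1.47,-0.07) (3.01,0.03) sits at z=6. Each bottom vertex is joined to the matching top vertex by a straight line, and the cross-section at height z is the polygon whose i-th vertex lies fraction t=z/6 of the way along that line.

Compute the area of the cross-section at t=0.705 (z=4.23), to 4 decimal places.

Area at t=0.705: 8.4140

Cross-section at t=0.705: each vertex is (1-t)·p0[i] + t·p1[i].
  v1: (1-0.705)·(3.57,1.18) + 0.705·(3.36,1.34) = (3.4219,1.2928)
  v2: (1-0.705)·(0.09,3.52) + 0.705·(1.65,2.33) = (1.1898,2.6810)
  v3: (1-0.705)·(-2.18,1.27) + 0.705·(0.61,1.35) = (-0.2131,1.3264)
  v4: (1-0.705)·(-2.32,-1.33) + 0.705·(0.53,0.14) = (-0.3108,-0.2937)
  v5: (1-0.705)·(-0.38,-2.32) + 0.705·(1.47,-0.07) = (0.9242,-0.7338)
  v6: (1-0.705)·(1.85,-0.97) + 0.705·(3.01,0.03) = (2.6678,-0.2650)
Shoelace sum Σ(x_i·y_{i+1} − x_{i+1}·y_i):
  i=1: 3.4219·2.6810 − 1.1898·1.2928 = +7.6362 (running +7.6362)
  i=2: 1.1898·1.3264 − -0.2131·2.6810 = +2.1493 (running +9.7856)
  i=3: -0.2131·-0.2937 − -0.3108·1.3264 = +0.4747 (running +10.2603)
  i=4: -0.3108·-0.7338 − 0.9242·-0.2937 = +0.4994 (running +10.7598)
  i=5: 0.9242·-0.2650 − 2.6678·-0.7338 = +1.7126 (running +12.4723)
  i=6: 2.6678·1.2928 − 3.4219·-0.2650 = +4.3557 (running +16.8281)
Area = |Σ|/2 = |16.8281|/2 = 8.4140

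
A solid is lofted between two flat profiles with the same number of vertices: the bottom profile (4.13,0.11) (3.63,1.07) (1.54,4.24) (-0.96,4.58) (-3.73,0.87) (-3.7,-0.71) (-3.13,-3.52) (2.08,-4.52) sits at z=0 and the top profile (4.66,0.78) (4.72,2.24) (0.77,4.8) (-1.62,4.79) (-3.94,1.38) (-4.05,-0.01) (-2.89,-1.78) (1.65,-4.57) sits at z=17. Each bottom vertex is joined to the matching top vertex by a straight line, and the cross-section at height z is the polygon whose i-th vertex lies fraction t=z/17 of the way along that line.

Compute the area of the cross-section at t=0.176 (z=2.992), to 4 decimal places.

Cross-section at t=0.176: each vertex is (1-t)·p0[i] + t·p1[i].
  v1: (1-0.176)·(4.13,0.11) + 0.176·(4.66,0.78) = (4.2233,0.2279)
  v2: (1-0.176)·(3.63,1.07) + 0.176·(4.72,2.24) = (3.8218,1.2759)
  v3: (1-0.176)·(1.54,4.24) + 0.176·(0.77,4.8) = (1.4045,4.3386)
  v4: (1-0.176)·(-0.96,4.58) + 0.176·(-1.62,4.79) = (-1.0762,4.6170)
  v5: (1-0.176)·(-3.73,0.87) + 0.176·(-3.94,1.38) = (-3.7670,0.9598)
  v6: (1-0.176)·(-3.7,-0.71) + 0.176·(-4.05,-0.01) = (-3.7616,-0.5868)
  v7: (1-0.176)·(-3.13,-3.52) + 0.176·(-2.89,-1.78) = (-3.0878,-3.2138)
  v8: (1-0.176)·(2.08,-4.52) + 0.176·(1.65,-4.57) = (2.0043,-4.5288)
Shoelace sum Σ(x_i·y_{i+1} − x_{i+1}·y_i):
  i=1: 4.2233·1.2759 − 3.8218·0.2279 = +4.5175 (running +4.5175)
  i=2: 3.8218·4.3386 − 1.4045·1.2759 = +14.7893 (running +19.3068)
  i=3: 1.4045·4.6170 − -1.0762·4.3386 = +11.1534 (running +30.4602)
  i=4: -1.0762·0.9598 − -3.7670·4.6170 = +16.3590 (running +46.8192)
  i=5: -3.7670·-0.5868 − -3.7616·0.9598 = +5.8207 (running +52.6399)
  i=6: -3.7616·-3.2138 − -3.0878·-0.5868 = +10.2770 (running +62.9169)
  i=7: -3.0878·-4.5288 − 2.0043·-3.2138 = +20.4253 (running +83.3422)
  i=8: 2.0043·0.2279 − 4.2233·-4.5288 = +19.5832 (running +102.9254)
Area = |Σ|/2 = |102.9254|/2 = 51.4627

Area at t=0.176: 51.4627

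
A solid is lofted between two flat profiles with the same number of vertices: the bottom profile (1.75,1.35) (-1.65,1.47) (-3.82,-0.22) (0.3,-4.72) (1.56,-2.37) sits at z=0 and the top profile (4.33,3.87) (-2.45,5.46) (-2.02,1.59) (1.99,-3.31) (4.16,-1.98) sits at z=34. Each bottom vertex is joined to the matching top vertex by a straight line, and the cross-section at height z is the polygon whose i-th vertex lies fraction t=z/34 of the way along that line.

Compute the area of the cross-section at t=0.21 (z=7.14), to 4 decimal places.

Area at t=0.21: 24.2501

Cross-section at t=0.21: each vertex is (1-t)·p0[i] + t·p1[i].
  v1: (1-0.21)·(1.75,1.35) + 0.21·(4.33,3.87) = (2.2918,1.8792)
  v2: (1-0.21)·(-1.65,1.47) + 0.21·(-2.45,5.46) = (-1.8180,2.3079)
  v3: (1-0.21)·(-3.82,-0.22) + 0.21·(-2.02,1.59) = (-3.4420,0.1601)
  v4: (1-0.21)·(0.3,-4.72) + 0.21·(1.99,-3.31) = (0.6549,-4.4239)
  v5: (1-0.21)·(1.56,-2.37) + 0.21·(4.16,-1.98) = (2.1060,-2.2881)
Shoelace sum Σ(x_i·y_{i+1} − x_{i+1}·y_i):
  i=1: 2.2918·2.3079 − -1.8180·1.8792 = +8.7056 (running +8.7056)
  i=2: -1.8180·0.1601 − -3.4420·2.3079 = +7.6527 (running +16.3584)
  i=3: -3.4420·-4.4239 − 0.6549·0.1601 = +15.1222 (running +31.4806)
  i=4: 0.6549·-2.2881 − 2.1060·-4.4239 = +7.8183 (running +39.2988)
  i=5: 2.1060·1.8792 − 2.2918·-2.2881 = +9.2015 (running +48.5003)
Area = |Σ|/2 = |48.5003|/2 = 24.2501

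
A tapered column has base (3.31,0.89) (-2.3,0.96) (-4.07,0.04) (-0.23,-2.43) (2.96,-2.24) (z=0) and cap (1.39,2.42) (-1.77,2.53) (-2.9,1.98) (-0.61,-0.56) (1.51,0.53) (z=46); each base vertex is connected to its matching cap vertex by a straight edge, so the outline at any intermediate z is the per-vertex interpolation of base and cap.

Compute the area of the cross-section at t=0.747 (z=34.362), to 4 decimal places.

Cross-section at t=0.747: each vertex is (1-t)·p0[i] + t·p1[i].
  v1: (1-0.747)·(3.31,0.89) + 0.747·(1.39,2.42) = (1.8758,2.0329)
  v2: (1-0.747)·(-2.3,0.96) + 0.747·(-1.77,2.53) = (-1.9041,2.1328)
  v3: (1-0.747)·(-4.07,0.04) + 0.747·(-2.9,1.98) = (-3.1960,1.4892)
  v4: (1-0.747)·(-0.23,-2.43) + 0.747·(-0.61,-0.56) = (-0.5139,-1.0331)
  v5: (1-0.747)·(2.96,-2.24) + 0.747·(1.51,0.53) = (1.8768,-0.1708)
Shoelace sum Σ(x_i·y_{i+1} − x_{i+1}·y_i):
  i=1: 1.8758·2.1328 − -1.9041·2.0329 = +7.8714 (running +7.8714)
  i=2: -1.9041·1.4892 − -3.1960·2.1328 = +3.9809 (running +11.8523)
  i=3: -3.1960·-1.0331 − -0.5139·1.4892 = +4.0671 (running +15.9194)
  i=4: -0.5139·-0.1708 − 1.8768·-1.0331 = +2.0268 (running +17.9462)
  i=5: 1.8768·2.0329 − 1.8758·-0.1708 = +4.1359 (running +22.0820)
Area = |Σ|/2 = |22.0820|/2 = 11.0410

Area at t=0.747: 11.0410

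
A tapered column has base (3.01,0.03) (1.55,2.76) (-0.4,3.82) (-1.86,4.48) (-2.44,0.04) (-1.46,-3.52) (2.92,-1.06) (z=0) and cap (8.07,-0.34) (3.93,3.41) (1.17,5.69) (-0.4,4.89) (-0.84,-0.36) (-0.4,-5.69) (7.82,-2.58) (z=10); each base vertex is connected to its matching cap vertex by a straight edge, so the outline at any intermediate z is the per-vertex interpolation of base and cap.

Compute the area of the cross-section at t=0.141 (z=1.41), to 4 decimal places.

Area at t=0.141: 31.7451

Cross-section at t=0.141: each vertex is (1-t)·p0[i] + t·p1[i].
  v1: (1-0.141)·(3.01,0.03) + 0.141·(8.07,-0.34) = (3.7235,-0.0222)
  v2: (1-0.141)·(1.55,2.76) + 0.141·(3.93,3.41) = (1.8856,2.8516)
  v3: (1-0.141)·(-0.4,3.82) + 0.141·(1.17,5.69) = (-0.1786,4.0837)
  v4: (1-0.141)·(-1.86,4.48) + 0.141·(-0.4,4.89) = (-1.6541,4.5378)
  v5: (1-0.141)·(-2.44,0.04) + 0.141·(-0.84,-0.36) = (-2.2144,-0.0164)
  v6: (1-0.141)·(-1.46,-3.52) + 0.141·(-0.4,-5.69) = (-1.3105,-3.8260)
  v7: (1-0.141)·(2.92,-1.06) + 0.141·(7.82,-2.58) = (3.6109,-1.2743)
Shoelace sum Σ(x_i·y_{i+1} − x_{i+1}·y_i):
  i=1: 3.7235·2.8516 − 1.8856·-0.0222 = +10.6598 (running +10.6598)
  i=2: 1.8856·4.0837 − -0.1786·2.8516 = +8.2095 (running +18.8693)
  i=3: -0.1786·4.5378 − -1.6541·4.0837 = +5.9444 (running +24.8137)
  i=4: -1.6541·-0.0164 − -2.2144·4.5378 = +10.0757 (running +34.8893)
  i=5: -2.2144·-3.8260 − -1.3105·-0.0164 = +8.4507 (running +43.3400)
  i=6: -1.3105·-1.2743 − 3.6109·-3.8260 = +15.4852 (running +58.8253)
  i=7: 3.6109·-0.0222 − 3.7235·-1.2743 = +4.6648 (running +63.4901)
Area = |Σ|/2 = |63.4901|/2 = 31.7451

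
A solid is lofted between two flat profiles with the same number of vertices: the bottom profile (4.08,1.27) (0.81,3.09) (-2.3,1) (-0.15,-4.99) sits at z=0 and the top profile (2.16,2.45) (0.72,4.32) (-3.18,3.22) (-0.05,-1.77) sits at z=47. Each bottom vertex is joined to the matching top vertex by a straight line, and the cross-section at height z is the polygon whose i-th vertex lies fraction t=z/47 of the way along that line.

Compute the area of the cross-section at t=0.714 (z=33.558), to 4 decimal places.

Cross-section at t=0.714: each vertex is (1-t)·p0[i] + t·p1[i].
  v1: (1-0.714)·(4.08,1.27) + 0.714·(2.16,2.45) = (2.7091,2.1125)
  v2: (1-0.714)·(0.81,3.09) + 0.714·(0.72,4.32) = (0.7457,3.9682)
  v3: (1-0.714)·(-2.3,1) + 0.714·(-3.18,3.22) = (-2.9283,2.5851)
  v4: (1-0.714)·(-0.15,-4.99) + 0.714·(-0.05,-1.77) = (-0.0786,-2.6909)
Shoelace sum Σ(x_i·y_{i+1} − x_{i+1}·y_i):
  i=1: 2.7091·3.9682 − 0.7457·2.1125 = +9.1750 (running +9.1750)
  i=2: 0.7457·2.5851 − -2.9283·3.9682 = +13.5480 (running +22.7230)
  i=3: -2.9283·-2.6909 − -0.0786·2.5851 = +8.0831 (running +30.8061)
  i=4: -0.0786·2.1125 − 2.7091·-2.6909 = +7.1240 (running +37.9301)
Area = |Σ|/2 = |37.9301|/2 = 18.9650

Area at t=0.714: 18.9650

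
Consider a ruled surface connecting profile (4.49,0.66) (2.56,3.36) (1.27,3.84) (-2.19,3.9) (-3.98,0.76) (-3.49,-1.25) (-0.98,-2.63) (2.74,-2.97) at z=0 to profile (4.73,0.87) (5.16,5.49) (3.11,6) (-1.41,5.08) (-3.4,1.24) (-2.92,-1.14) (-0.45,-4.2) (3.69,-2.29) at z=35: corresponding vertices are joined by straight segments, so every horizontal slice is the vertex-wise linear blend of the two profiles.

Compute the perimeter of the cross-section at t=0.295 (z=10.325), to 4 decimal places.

Perimeter at t=0.295: 25.6577

Cross-section at t=0.295: each vertex is (1-t)·p0[i] + t·p1[i].
  v1: (1-0.295)·(4.49,0.66) + 0.295·(4.73,0.87) = (4.5608,0.7220)
  v2: (1-0.295)·(2.56,3.36) + 0.295·(5.16,5.49) = (3.3270,3.9884)
  v3: (1-0.295)·(1.27,3.84) + 0.295·(3.11,6) = (1.8128,4.4772)
  v4: (1-0.295)·(-2.19,3.9) + 0.295·(-1.41,5.08) = (-1.9599,4.2481)
  v5: (1-0.295)·(-3.98,0.76) + 0.295·(-3.4,1.24) = (-3.8089,0.9016)
  v6: (1-0.295)·(-3.49,-1.25) + 0.295·(-2.92,-1.14) = (-3.3219,-1.2176)
  v7: (1-0.295)·(-0.98,-2.63) + 0.295·(-0.45,-4.2) = (-0.8237,-3.0932)
  v8: (1-0.295)·(2.74,-2.97) + 0.295·(3.69,-2.29) = (3.0203,-2.7694)
Perimeter = Σ |v_{i+1} − v_i|:
  edge 1→2: √(-1.2338² + 3.2664²) = 3.4917 (running 3.4917)
  edge 2→3: √(-1.5142² + 0.4888²) = 1.5912 (running 5.0828)
  edge 3→4: √(-3.7727² + -0.2291²) = 3.7796 (running 8.8625)
  edge 4→5: √(-1.8490² + -3.3465²) = 3.8233 (running 12.6858)
  edge 5→6: √(0.4870² + -2.1192²) = 2.1744 (running 14.8602)
  edge 6→7: √(2.4982² + -1.8756²) = 3.1239 (running 17.9841)
  edge 7→8: √(3.8439² + 0.3237²) = 3.8575 (running 21.8416)
  edge 8→1: √(1.5406² + 3.4914²) = 3.8161 (running 25.6577)
Perimeter = 25.6577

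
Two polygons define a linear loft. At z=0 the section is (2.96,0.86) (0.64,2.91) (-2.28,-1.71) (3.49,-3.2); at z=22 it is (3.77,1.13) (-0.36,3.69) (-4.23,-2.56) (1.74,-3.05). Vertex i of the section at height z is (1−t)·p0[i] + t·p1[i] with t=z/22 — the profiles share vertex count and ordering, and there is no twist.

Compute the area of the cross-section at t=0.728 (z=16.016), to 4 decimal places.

Area at t=0.728: 27.7089

Cross-section at t=0.728: each vertex is (1-t)·p0[i] + t·p1[i].
  v1: (1-0.728)·(2.96,0.86) + 0.728·(3.77,1.13) = (3.5497,1.0566)
  v2: (1-0.728)·(0.64,2.91) + 0.728·(-0.36,3.69) = (-0.0880,3.4778)
  v3: (1-0.728)·(-2.28,-1.71) + 0.728·(-4.23,-2.56) = (-3.6996,-2.3288)
  v4: (1-0.728)·(3.49,-3.2) + 0.728·(1.74,-3.05) = (2.2160,-3.0908)
Shoelace sum Σ(x_i·y_{i+1} − x_{i+1}·y_i):
  i=1: 3.5497·3.4778 − -0.0880·1.0566 = +12.4382 (running +12.4382)
  i=2: -0.0880·-2.3288 − -3.6996·3.4778 = +13.0716 (running +25.5097)
  i=3: -3.6996·-3.0908 − 2.2160·-2.3288 = +16.5953 (running +42.1051)
  i=4: 2.2160·1.0566 − 3.5497·-3.0908 = +13.3127 (running +55.4178)
Area = |Σ|/2 = |55.4178|/2 = 27.7089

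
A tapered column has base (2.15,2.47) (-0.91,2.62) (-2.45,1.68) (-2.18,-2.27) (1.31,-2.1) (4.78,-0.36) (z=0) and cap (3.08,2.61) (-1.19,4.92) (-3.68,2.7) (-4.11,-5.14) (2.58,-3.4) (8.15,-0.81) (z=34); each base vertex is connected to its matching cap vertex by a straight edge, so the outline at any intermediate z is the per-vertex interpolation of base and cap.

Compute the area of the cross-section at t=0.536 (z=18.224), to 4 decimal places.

Cross-section at t=0.536: each vertex is (1-t)·p0[i] + t·p1[i].
  v1: (1-0.536)·(2.15,2.47) + 0.536·(3.08,2.61) = (2.6485,2.5450)
  v2: (1-0.536)·(-0.91,2.62) + 0.536·(-1.19,4.92) = (-1.0601,3.8528)
  v3: (1-0.536)·(-2.45,1.68) + 0.536·(-3.68,2.7) = (-3.1093,2.2267)
  v4: (1-0.536)·(-2.18,-2.27) + 0.536·(-4.11,-5.14) = (-3.2145,-3.8083)
  v5: (1-0.536)·(1.31,-2.1) + 0.536·(2.58,-3.4) = (1.9907,-2.7968)
  v6: (1-0.536)·(4.78,-0.36) + 0.536·(8.15,-0.81) = (6.5863,-0.6012)
Shoelace sum Σ(x_i·y_{i+1} − x_{i+1}·y_i):
  i=1: 2.6485·3.8528 − -1.0601·2.5450 = +12.9020 (running +12.9020)
  i=2: -1.0601·2.2267 − -3.1093·3.8528 = +9.6189 (running +22.5209)
  i=3: -3.1093·-3.8083 − -3.2145·2.2267 = +18.9989 (running +41.5198)
  i=4: -3.2145·-2.7968 − 1.9907·-3.8083 = +16.5716 (running +58.0914)
  i=5: 1.9907·-0.6012 − 6.5863·-2.7968 = +17.2238 (running +75.3152)
  i=6: 6.5863·2.5450 − 2.6485·-0.6012 = +18.3547 (running +93.6699)
Area = |Σ|/2 = |93.6699|/2 = 46.8349

Area at t=0.536: 46.8349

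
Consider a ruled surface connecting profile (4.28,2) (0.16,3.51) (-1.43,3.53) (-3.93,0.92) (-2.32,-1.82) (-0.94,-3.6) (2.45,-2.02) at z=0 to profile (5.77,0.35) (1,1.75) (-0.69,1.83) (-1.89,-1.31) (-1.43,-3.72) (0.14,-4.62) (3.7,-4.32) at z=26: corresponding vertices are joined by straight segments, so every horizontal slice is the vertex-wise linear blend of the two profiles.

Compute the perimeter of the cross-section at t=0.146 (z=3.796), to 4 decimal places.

Perimeter at t=0.146: 23.0503

Cross-section at t=0.146: each vertex is (1-t)·p0[i] + t·p1[i].
  v1: (1-0.146)·(4.28,2) + 0.146·(5.77,0.35) = (4.4975,1.7591)
  v2: (1-0.146)·(0.16,3.51) + 0.146·(1,1.75) = (0.2826,3.2530)
  v3: (1-0.146)·(-1.43,3.53) + 0.146·(-0.69,1.83) = (-1.3220,3.2818)
  v4: (1-0.146)·(-3.93,0.92) + 0.146·(-1.89,-1.31) = (-3.6322,0.5944)
  v5: (1-0.146)·(-2.32,-1.82) + 0.146·(-1.43,-3.72) = (-2.1901,-2.0974)
  v6: (1-0.146)·(-0.94,-3.6) + 0.146·(0.14,-4.62) = (-0.7823,-3.7489)
  v7: (1-0.146)·(2.45,-2.02) + 0.146·(3.7,-4.32) = (2.6325,-2.3558)
Perimeter = Σ |v_{i+1} − v_i|:
  edge 1→2: √(-4.2149² + 1.4939²) = 4.4718 (running 4.4718)
  edge 2→3: √(-1.6046² + 0.0288²) = 1.6049 (running 6.0767)
  edge 3→4: √(-2.3102² + -2.6874²) = 3.5439 (running 9.6206)
  edge 4→5: √(1.4421² + -2.6918²) = 3.0538 (running 12.6743)
  edge 5→6: √(1.4077² + -1.6515²) = 2.1701 (running 14.8444)
  edge 6→7: √(3.4148² + 1.3931²) = 3.6881 (running 18.5325)
  edge 7→1: √(1.8650² + 4.1149²) = 4.5178 (running 23.0503)
Perimeter = 23.0503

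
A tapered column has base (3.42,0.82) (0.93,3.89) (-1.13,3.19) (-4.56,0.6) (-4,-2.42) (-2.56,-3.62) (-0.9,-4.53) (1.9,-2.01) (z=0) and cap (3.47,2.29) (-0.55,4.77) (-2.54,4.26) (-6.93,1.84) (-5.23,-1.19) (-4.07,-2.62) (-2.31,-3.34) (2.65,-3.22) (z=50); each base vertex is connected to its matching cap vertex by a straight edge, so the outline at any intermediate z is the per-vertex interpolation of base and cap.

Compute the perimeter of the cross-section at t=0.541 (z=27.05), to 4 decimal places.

Cross-section at t=0.541: each vertex is (1-t)·p0[i] + t·p1[i].
  v1: (1-0.541)·(3.42,0.82) + 0.541·(3.47,2.29) = (3.4470,1.6153)
  v2: (1-0.541)·(0.93,3.89) + 0.541·(-0.55,4.77) = (0.1293,4.3661)
  v3: (1-0.541)·(-1.13,3.19) + 0.541·(-2.54,4.26) = (-1.8928,3.7689)
  v4: (1-0.541)·(-4.56,0.6) + 0.541·(-6.93,1.84) = (-5.8422,1.2708)
  v5: (1-0.541)·(-4,-2.42) + 0.541·(-5.23,-1.19) = (-4.6654,-1.7546)
  v6: (1-0.541)·(-2.56,-3.62) + 0.541·(-4.07,-2.62) = (-3.3769,-3.0790)
  v7: (1-0.541)·(-0.9,-4.53) + 0.541·(-2.31,-3.34) = (-1.6628,-3.8862)
  v8: (1-0.541)·(1.9,-2.01) + 0.541·(2.65,-3.22) = (2.3057,-2.6646)
Perimeter = Σ |v_{i+1} − v_i|:
  edge 1→2: √(-3.3177² + 2.7508²) = 4.3098 (running 4.3098)
  edge 2→3: √(-2.0221² + -0.5972²) = 2.1085 (running 6.4183)
  edge 3→4: √(-3.9494² + -2.4980²) = 4.6731 (running 11.0913)
  edge 4→5: √(1.1767² + -3.0254²) = 3.2462 (running 14.3375)
  edge 5→6: √(1.2885² + -1.3244²) = 1.8478 (running 16.1853)
  edge 6→7: √(1.7141² + -0.8072²) = 1.8947 (running 18.0800)
  edge 7→8: √(3.9686² + 1.2216²) = 4.1523 (running 22.2323)
  edge 8→1: √(1.1413² + 4.2799²) = 4.4294 (running 26.6618)
Perimeter = 26.6618

Perimeter at t=0.541: 26.6618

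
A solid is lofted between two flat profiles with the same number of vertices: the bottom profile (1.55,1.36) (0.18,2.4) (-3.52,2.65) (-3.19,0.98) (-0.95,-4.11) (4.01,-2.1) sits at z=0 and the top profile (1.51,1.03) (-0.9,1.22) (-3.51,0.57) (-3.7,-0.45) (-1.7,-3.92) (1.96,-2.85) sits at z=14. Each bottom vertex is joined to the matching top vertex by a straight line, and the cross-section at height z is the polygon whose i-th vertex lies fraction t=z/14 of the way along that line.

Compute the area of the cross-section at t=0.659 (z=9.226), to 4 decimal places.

Area at t=0.659: 23.9581

Cross-section at t=0.659: each vertex is (1-t)·p0[i] + t·p1[i].
  v1: (1-0.659)·(1.55,1.36) + 0.659·(1.51,1.03) = (1.5236,1.1425)
  v2: (1-0.659)·(0.18,2.4) + 0.659·(-0.9,1.22) = (-0.5317,1.6224)
  v3: (1-0.659)·(-3.52,2.65) + 0.659·(-3.51,0.57) = (-3.5134,1.2793)
  v4: (1-0.659)·(-3.19,0.98) + 0.659·(-3.7,-0.45) = (-3.5261,0.0376)
  v5: (1-0.659)·(-0.95,-4.11) + 0.659·(-1.7,-3.92) = (-1.4443,-3.9848)
  v6: (1-0.659)·(4.01,-2.1) + 0.659·(1.96,-2.85) = (2.6590,-2.5943)
Shoelace sum Σ(x_i·y_{i+1} − x_{i+1}·y_i):
  i=1: 1.5236·1.6224 − -0.5317·1.1425 = +3.0794 (running +3.0794)
  i=2: -0.5317·1.2793 − -3.5134·1.6224 = +5.0199 (running +8.0993)
  i=3: -3.5134·0.0376 − -3.5261·1.2793 = +4.3786 (running +12.4779)
  i=4: -3.5261·-3.9848 − -1.4443·0.0376 = +14.1051 (running +26.5830)
  i=5: -1.4443·-2.5943 − 2.6590·-3.9848 = +14.3425 (running +40.9255)
  i=6: 2.6590·1.1425 − 1.5236·-2.5943 = +6.9907 (running +47.9163)
Area = |Σ|/2 = |47.9163|/2 = 23.9581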